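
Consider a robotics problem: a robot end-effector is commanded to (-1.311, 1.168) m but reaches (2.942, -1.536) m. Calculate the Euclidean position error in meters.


dx = 2.942 - (-1.311) = 4.2530, dy = -1.536 - (1.168) = -2.7040
err = sqrt(18.088009 + 7.311616) = 5.0398

5.0398 m


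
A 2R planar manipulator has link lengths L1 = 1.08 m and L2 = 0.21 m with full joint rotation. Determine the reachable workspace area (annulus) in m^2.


r_max = L1 + L2 = 1.2900, r_min = |L1 - L2| = 0.8700
A = pi*(r_max^2 - r_min^2) = pi*(1.6641 - 0.7569) = 2.8501

2.8501 m^2


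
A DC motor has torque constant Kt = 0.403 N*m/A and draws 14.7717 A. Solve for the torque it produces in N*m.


tau = Kt * I = 0.403*14.7717 = 5.9530

5.9530 N*m


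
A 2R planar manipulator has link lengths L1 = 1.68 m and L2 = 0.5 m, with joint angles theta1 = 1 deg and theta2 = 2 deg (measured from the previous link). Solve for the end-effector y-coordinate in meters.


y = L1*sin(th1) + L2*sin(th1+th2) = 1.68*sin(1 deg) + 0.5*sin(3 deg) = 0.0555

0.0555 m


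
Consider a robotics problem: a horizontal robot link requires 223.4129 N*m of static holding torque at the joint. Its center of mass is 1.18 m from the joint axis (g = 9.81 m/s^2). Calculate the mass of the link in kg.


m = tau / (g*L) = 223.4129 / (9.81 * 1.18) = 19.3000

19.3000 kg


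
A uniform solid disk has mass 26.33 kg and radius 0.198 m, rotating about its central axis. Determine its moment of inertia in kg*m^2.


I = (1/2)*m*R^2 = 0.5*26.33*0.198^2 = 0.5161

0.5161 kg*m^2


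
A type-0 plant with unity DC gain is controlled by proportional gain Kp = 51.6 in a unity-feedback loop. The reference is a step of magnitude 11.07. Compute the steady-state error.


e_ss = R/(1 + Kp) = 11.07/(1 + 51.6) = 11.07/52.6000 = 0.2105

0.2105


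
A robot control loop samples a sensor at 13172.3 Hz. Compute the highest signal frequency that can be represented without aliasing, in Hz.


f_max = f_s/2 = 13172.3/2 = 6586.1500

6586.1500 Hz


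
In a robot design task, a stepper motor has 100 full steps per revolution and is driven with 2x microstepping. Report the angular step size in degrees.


step = 360/(100*2) = 360/200 = 1.8000

1.8000 degrees


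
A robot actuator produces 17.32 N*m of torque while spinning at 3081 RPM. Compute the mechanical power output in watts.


omega = 3081 * 2*pi/60 = 322.641566 rad/s
P = tau * omega = 17.32 * 322.641566 = 5588.1519

5588.1519 W


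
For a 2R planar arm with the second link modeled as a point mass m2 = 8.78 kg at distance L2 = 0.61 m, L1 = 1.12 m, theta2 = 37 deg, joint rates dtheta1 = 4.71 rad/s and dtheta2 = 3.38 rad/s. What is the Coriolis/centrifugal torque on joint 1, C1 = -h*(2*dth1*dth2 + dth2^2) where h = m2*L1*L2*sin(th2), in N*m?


h = m2*L1*L2*sin(th2) = 8.78*1.12*0.61*sin(37 deg) = 3.609985
C1 = -h*(2*4.71*3.38 + 3.38^2) = -3.609985*43.2640 = -156.1824

-156.1824 N*m


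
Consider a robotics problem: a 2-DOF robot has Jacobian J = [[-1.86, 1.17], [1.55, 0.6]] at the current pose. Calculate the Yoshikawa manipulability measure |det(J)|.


det(J) = -1.86*0.6 - (1.17)*(1.55) = -2.9295
|det(J)| = 2.9295

2.9295


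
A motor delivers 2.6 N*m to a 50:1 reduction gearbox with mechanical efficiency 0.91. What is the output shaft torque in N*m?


tau_out = tau_in * N * eta = 2.6 * 50 * 0.91 = 118.3000

118.3000 N*m


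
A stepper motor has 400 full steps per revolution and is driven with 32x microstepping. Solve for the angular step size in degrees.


step = 360/(400*32) = 360/12800 = 0.0281

0.0281 degrees


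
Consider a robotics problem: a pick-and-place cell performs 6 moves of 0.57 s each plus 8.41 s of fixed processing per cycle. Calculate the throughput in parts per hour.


T_cycle = 6*0.57 + 8.41 = 11.8300 s
rate = 3600/T = 304.3111

304.3111 parts/hour


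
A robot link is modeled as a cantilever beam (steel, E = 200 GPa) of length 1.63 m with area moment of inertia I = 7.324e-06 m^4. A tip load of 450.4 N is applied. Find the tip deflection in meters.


delta = F*L^3/(3*E*I) = 450.4*1.63^3/(3*2.000e+11*7.324e-06)
      = 1950.5684488/4394400 = 4.4388e-04

4.4388e-04 m


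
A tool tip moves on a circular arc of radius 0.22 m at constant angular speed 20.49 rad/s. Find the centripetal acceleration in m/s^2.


a_c = omega^2 * r = 20.49^2 * 0.22 = 92.3648

92.3648 m/s^2


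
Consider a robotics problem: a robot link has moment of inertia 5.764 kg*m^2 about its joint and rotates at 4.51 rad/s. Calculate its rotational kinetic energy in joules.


KE = (1/2)*I*omega^2 = 0.5*5.764*4.51^2 = 58.6202

58.6202 J


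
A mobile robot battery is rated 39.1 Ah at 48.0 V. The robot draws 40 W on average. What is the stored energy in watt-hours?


E = capacity * V = 39.1*48.0 = 1876.8000

1876.8000 Wh


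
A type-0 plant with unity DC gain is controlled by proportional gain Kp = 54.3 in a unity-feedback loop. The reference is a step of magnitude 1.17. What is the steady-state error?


e_ss = R/(1 + Kp) = 1.17/(1 + 54.3) = 1.17/55.3000 = 0.0212

0.0212


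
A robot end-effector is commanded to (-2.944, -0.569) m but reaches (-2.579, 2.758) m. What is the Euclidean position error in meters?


dx = -2.579 - (-2.944) = 0.3650, dy = 2.758 - (-0.569) = 3.3270
err = sqrt(0.133225 + 11.068929) = 3.3470

3.3470 m


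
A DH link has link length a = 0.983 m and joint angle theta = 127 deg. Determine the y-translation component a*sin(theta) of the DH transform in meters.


a*sin(theta) = 0.983*sin(127 deg) = 0.7851

0.7851 m


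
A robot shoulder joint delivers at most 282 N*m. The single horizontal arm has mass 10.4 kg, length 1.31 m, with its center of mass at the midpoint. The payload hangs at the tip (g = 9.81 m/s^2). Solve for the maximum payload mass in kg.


tau_arm = m_arm*g*(L/2) = 10.4*9.81*1.31/2 = 66.8257 N*m
tau_payload = tau_max - tau_arm = 282 - 66.8257 = 215.1743
m_payload = tau_payload / (g*L) = 215.1743 / (9.81*1.31) = 16.7436

16.7436 kg


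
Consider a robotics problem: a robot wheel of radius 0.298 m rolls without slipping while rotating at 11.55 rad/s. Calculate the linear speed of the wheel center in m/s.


v = omega * r = 11.55 * 0.298 = 3.4419

3.4419 m/s


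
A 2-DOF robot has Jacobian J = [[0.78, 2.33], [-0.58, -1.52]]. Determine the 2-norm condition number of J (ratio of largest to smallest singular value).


JJ^T eigenvalues: trace(JJ^T) = 8.6841, det(JJ^T) = det(J)^2 = 0.02748964
s_max^2 = (8.6841 + sqrt(75.30363425))/2 = 8.68093333
s_min^2 = (8.6841 - sqrt(75.30363425))/2 = 0.00316667
kappa = s_max/s_min = sqrt(8.68093333/0.00316667) = 52.3579

52.3579


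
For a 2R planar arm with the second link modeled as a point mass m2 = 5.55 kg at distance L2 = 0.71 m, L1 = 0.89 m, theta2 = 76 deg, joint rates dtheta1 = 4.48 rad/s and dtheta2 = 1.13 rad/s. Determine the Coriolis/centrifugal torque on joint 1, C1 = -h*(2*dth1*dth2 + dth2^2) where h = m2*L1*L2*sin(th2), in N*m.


h = m2*L1*L2*sin(th2) = 5.55*0.89*0.71*sin(76 deg) = 3.402871
C1 = -h*(2*4.48*1.13 + 1.13^2) = -3.402871*11.4017 = -38.7985

-38.7985 N*m


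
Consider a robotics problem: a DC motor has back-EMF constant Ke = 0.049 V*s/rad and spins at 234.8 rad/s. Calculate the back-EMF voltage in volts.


V_emf = Ke * omega = 0.049*234.8 = 11.5052

11.5052 V


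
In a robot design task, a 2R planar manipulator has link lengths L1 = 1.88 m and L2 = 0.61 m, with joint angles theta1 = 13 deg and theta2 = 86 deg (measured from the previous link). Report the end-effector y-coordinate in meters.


y = L1*sin(th1) + L2*sin(th1+th2) = 1.88*sin(13 deg) + 0.61*sin(99 deg) = 1.0254

1.0254 m


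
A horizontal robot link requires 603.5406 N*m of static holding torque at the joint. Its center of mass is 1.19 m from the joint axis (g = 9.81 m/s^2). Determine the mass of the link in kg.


m = tau / (g*L) = 603.5406 / (9.81 * 1.19) = 51.7000

51.7000 kg


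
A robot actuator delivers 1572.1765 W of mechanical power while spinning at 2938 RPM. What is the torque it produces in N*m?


omega = 2938 * 2*pi/60 = 307.666641 rad/s
tau = P / omega = 1572.1765 / 307.666641 = 5.1100

5.1100 N*m


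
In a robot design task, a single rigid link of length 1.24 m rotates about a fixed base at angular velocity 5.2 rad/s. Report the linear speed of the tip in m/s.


v = L*omega = 1.24 * 5.2 = 6.4480

6.4480 m/s


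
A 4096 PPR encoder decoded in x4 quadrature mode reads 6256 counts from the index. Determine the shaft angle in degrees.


angle = counts * 360 / (PPR*4) = 6256 * 360 / 16384 = 137.4609

137.4609 degrees


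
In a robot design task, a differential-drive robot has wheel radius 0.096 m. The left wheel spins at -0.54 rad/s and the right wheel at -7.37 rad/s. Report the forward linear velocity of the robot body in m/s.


v = r*(wR + wL)/2 = 0.096*(-7.37 + -0.54)/2 = -0.3797

-0.3797 m/s


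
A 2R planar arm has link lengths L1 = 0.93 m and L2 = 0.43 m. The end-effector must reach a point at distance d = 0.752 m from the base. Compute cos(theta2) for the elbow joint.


cos(th2) = (d^2 - L1^2 - L2^2)/(2*L1*L2) = (0.752^2 - 0.93^2 - 0.43^2)/(2*0.93*0.43) = -0.6055

-0.6055


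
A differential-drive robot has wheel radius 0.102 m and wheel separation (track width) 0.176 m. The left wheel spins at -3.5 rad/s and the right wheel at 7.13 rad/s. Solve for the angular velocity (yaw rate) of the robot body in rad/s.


omega = r*(wR - wL)/L = 0.102*(7.13 - (-3.5))/0.176 = 6.1606

6.1606 rad/s


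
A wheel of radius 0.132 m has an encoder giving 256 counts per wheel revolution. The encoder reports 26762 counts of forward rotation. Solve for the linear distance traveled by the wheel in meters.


revs = 26762/256 = 104.539062
d = revs * 2*pi*r = 104.539062 * 2*pi*0.132 = 86.7027

86.7027 m


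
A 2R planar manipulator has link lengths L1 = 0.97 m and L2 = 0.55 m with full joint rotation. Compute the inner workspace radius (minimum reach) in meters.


r_min = |L1 - L2| = |0.97 - 0.55| = 0.4200

0.4200 m


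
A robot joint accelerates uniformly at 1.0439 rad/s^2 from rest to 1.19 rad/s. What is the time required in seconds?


t = delta_omega / alpha = 1.19 / 1.0439 = 1.1400

1.1400 s


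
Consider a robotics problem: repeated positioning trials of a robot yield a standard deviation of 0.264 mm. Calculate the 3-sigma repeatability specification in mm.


repeatability = 3*sigma = 3*0.264 = 0.7920

0.7920 mm


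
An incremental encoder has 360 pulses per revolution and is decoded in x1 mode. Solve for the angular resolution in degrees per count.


resolution = 360 / (PPR * 1) = 360 / 360 = 1.0000

1.0000 degrees


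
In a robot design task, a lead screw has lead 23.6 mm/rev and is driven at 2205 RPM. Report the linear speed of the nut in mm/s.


v = lead * (RPM/60) = 23.6*2205/60 = 867.3000

867.3000 mm/s


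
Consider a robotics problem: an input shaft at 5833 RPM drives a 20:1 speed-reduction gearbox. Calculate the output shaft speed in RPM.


omega_out = omega_in / N = 5833 / 20 = 291.6500

291.6500 RPM


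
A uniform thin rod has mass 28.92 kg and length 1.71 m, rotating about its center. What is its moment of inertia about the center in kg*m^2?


I = (1/12)*m*L^2 = (1/12)*28.92*1.71^2 = 7.0471

7.0471 kg*m^2


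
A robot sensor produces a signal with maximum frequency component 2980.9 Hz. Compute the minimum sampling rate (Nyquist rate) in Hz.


f_s,min = 2*f_max = 2*2980.9 = 5961.8000

5961.8000 Hz


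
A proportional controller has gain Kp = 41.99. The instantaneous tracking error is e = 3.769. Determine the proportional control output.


u_P = Kp * e = 41.99 * 3.769 = 158.2603

158.2603


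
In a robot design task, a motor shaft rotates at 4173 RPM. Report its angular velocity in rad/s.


omega = 4173 * 2*pi/60 = 436.9955

436.9955 rad/s


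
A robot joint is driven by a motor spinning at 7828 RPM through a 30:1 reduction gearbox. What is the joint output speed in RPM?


omega_joint = omega_motor / N = 7828 / 30 = 260.9333

260.9333 RPM


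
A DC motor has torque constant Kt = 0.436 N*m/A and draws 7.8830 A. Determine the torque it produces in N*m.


tau = Kt * I = 0.436*7.8830 = 3.4370

3.4370 N*m


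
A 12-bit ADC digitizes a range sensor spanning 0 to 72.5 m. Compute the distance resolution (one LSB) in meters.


res = range / 2^n = 72.5/2^12 = 72.5/4096 = 0.0177

0.0177 m


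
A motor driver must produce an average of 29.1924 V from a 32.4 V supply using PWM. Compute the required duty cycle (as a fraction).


D = V_avg/V_supply = 29.1924/32.4 = 0.9010

0.9010


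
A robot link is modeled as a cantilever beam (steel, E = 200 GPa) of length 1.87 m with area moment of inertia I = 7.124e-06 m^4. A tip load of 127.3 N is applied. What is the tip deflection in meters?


delta = F*L^3/(3*E*I) = 127.3*1.87^3/(3*2.000e+11*7.124e-06)
      = 832.4405419/4274400 = 1.9475e-04

1.9475e-04 m


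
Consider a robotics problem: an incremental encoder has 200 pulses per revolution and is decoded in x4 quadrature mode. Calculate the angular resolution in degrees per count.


resolution = 360 / (PPR * 4) = 360 / 800 = 0.4500

0.4500 degrees


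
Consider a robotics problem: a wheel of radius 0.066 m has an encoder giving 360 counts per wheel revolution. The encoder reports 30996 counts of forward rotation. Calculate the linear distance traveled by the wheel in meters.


revs = 30996/360 = 86.100000
d = revs * 2*pi*r = 86.100000 * 2*pi*0.066 = 35.7048

35.7048 m


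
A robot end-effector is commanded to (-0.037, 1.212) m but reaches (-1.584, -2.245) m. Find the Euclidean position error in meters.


dx = -1.584 - (-0.037) = -1.5470, dy = -2.245 - (1.212) = -3.4570
err = sqrt(2.393209 + 11.950849) = 3.7874

3.7874 m


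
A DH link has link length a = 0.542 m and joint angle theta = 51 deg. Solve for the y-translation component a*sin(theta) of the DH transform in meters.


a*sin(theta) = 0.542*sin(51 deg) = 0.4212

0.4212 m


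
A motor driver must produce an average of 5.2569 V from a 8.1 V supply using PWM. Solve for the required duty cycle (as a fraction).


D = V_avg/V_supply = 5.2569/8.1 = 0.6490

0.6490


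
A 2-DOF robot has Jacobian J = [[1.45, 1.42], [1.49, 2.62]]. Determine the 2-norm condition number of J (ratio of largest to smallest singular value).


JJ^T eigenvalues: trace(JJ^T) = 13.2034, det(JJ^T) = det(J)^2 = 2.83316224
s_max^2 = (13.2034 + sqrt(162.99712260))/2 = 12.98521632
s_min^2 = (13.2034 - sqrt(162.99712260))/2 = 0.21818368
kappa = s_max/s_min = sqrt(12.98521632/0.21818368) = 7.7146

7.7146


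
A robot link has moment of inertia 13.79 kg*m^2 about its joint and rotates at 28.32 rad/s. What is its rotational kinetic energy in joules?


KE = (1/2)*I*omega^2 = 0.5*13.79*28.32^2 = 5529.9444

5529.9444 J


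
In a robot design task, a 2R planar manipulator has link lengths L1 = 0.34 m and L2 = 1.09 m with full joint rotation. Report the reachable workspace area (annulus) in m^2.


r_max = L1 + L2 = 1.4300, r_min = |L1 - L2| = 0.7500
A = pi*(r_max^2 - r_min^2) = pi*(2.0449 - 0.5625) = 4.6571

4.6571 m^2


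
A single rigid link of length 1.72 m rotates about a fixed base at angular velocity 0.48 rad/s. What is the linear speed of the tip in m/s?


v = L*omega = 1.72 * 0.48 = 0.8256

0.8256 m/s


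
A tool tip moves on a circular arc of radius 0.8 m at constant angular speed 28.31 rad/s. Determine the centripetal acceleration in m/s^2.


a_c = omega^2 * r = 28.31^2 * 0.8 = 641.1649

641.1649 m/s^2


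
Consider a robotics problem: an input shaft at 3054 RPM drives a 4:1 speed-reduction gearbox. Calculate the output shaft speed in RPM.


omega_out = omega_in / N = 3054 / 4 = 763.5000

763.5000 RPM


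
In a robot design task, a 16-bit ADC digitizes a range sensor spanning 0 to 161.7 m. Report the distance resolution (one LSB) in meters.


res = range / 2^n = 161.7/2^16 = 161.7/65536 = 0.0025

0.0025 m


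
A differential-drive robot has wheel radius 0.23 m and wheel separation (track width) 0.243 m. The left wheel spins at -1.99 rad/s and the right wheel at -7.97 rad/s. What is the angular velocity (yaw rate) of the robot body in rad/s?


omega = r*(wR - wL)/L = 0.23*(-7.97 - (-1.99))/0.243 = -5.6601

-5.6601 rad/s


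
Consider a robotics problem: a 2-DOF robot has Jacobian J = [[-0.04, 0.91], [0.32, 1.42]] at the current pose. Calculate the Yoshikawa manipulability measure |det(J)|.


det(J) = -0.04*1.42 - (0.91)*(0.32) = -0.3480
|det(J)| = 0.3480

0.3480


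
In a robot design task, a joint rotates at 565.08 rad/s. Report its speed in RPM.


RPM = 565.08 * 60/(2*pi) = 5396.1165

5396.1165 RPM


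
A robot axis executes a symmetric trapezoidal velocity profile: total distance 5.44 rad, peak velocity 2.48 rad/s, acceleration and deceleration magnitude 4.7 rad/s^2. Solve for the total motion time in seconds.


t_acc = v/a = 2.48/4.7 = 0.527660 s
d_acc = v^2/(2a) = 0.654298 rad (each ramp)
d_cruise = 5.44 - 2*0.654298 = 4.131404 rad
t_cruise = 4.131404/2.48 = 1.665889 s
t_total = 2*0.527660 + 1.665889 = 2.7212

2.7212 s


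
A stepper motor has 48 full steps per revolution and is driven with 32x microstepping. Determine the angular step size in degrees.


step = 360/(48*32) = 360/1536 = 0.2344

0.2344 degrees


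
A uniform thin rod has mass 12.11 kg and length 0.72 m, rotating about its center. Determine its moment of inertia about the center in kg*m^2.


I = (1/12)*m*L^2 = (1/12)*12.11*0.72^2 = 0.5232

0.5232 kg*m^2


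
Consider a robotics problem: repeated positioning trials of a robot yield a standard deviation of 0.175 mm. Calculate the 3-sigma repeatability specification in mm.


repeatability = 3*sigma = 3*0.175 = 0.5250

0.5250 mm


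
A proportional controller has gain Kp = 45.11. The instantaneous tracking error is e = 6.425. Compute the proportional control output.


u_P = Kp * e = 45.11 * 6.425 = 289.8317

289.8317


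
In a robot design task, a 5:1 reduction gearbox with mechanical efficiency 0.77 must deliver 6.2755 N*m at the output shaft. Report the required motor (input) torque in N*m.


tau_in = tau_out / (N * eta) = 6.2755 / (5 * 0.77) = 1.6300

1.6300 N*m


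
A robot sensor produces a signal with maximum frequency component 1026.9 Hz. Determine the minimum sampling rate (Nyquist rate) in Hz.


f_s,min = 2*f_max = 2*1026.9 = 2053.8000

2053.8000 Hz


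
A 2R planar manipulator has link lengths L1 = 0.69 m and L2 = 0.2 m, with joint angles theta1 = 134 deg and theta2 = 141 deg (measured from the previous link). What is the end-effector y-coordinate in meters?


y = L1*sin(th1) + L2*sin(th1+th2) = 0.69*sin(134 deg) + 0.2*sin(275 deg) = 0.2971

0.2971 m


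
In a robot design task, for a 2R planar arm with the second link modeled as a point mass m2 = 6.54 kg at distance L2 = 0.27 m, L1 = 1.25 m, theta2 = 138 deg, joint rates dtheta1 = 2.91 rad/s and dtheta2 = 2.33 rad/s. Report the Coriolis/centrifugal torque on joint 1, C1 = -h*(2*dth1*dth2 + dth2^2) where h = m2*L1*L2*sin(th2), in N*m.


h = m2*L1*L2*sin(th2) = 6.54*1.25*0.27*sin(138 deg) = 1.476939
C1 = -h*(2*2.91*2.33 + 2.33^2) = -1.476939*18.9895 = -28.0463

-28.0463 N*m


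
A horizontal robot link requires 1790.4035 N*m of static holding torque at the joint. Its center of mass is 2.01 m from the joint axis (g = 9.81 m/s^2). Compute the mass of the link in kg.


m = tau / (g*L) = 1790.4035 / (9.81 * 2.01) = 90.8000

90.8000 kg


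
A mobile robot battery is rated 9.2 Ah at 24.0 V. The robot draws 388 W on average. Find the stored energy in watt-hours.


E = capacity * V = 9.2*24.0 = 220.8000

220.8000 Wh


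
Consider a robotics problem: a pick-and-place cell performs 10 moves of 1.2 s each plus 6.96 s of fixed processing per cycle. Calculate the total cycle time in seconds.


T = 10*1.2 + 6.96 = 18.9600

18.9600 s


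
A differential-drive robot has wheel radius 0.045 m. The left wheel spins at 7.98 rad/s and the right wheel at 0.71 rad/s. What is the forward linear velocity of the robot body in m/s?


v = r*(wR + wL)/2 = 0.045*(0.71 + 7.98)/2 = 0.1955

0.1955 m/s


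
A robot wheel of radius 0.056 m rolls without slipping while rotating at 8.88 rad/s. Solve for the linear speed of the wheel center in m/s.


v = omega * r = 8.88 * 0.056 = 0.4973

0.4973 m/s


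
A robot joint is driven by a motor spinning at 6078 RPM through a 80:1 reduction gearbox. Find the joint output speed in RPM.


omega_joint = omega_motor / N = 6078 / 80 = 75.9750

75.9750 RPM


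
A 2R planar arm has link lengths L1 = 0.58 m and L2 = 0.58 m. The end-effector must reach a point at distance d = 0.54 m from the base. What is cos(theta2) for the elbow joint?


cos(th2) = (d^2 - L1^2 - L2^2)/(2*L1*L2) = (0.54^2 - 0.58^2 - 0.58^2)/(2*0.58*0.58) = -0.5666

-0.5666


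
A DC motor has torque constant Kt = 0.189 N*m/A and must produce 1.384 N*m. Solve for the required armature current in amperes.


I = tau / Kt = 1.384/0.189 = 7.3228

7.3228 A


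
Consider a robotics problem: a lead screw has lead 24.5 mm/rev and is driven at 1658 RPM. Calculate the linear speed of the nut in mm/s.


v = lead * (RPM/60) = 24.5*1658/60 = 677.0167

677.0167 mm/s


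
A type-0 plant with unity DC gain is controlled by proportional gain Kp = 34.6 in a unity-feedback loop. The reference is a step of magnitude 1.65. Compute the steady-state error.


e_ss = R/(1 + Kp) = 1.65/(1 + 34.6) = 1.65/35.6000 = 0.0463

0.0463


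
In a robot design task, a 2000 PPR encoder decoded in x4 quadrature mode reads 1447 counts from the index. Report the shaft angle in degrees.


angle = counts * 360 / (PPR*4) = 1447 * 360 / 8000 = 65.1150

65.1150 degrees


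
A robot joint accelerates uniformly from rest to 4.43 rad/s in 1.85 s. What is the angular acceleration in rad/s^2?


alpha = delta_omega / t = 4.43 / 1.85 = 2.3946

2.3946 rad/s^2


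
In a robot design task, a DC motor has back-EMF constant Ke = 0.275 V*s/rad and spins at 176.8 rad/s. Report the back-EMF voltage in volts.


V_emf = Ke * omega = 0.275*176.8 = 48.6200

48.6200 V


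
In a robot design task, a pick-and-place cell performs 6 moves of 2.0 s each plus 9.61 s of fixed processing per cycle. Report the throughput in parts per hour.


T_cycle = 6*2.0 + 9.61 = 21.6100 s
rate = 3600/T = 166.5895

166.5895 parts/hour


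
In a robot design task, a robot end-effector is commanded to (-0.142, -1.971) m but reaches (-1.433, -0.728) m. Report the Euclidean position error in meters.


dx = -1.433 - (-0.142) = -1.2910, dy = -0.728 - (-1.971) = 1.2430
err = sqrt(1.666681 + 1.545049) = 1.7921

1.7921 m


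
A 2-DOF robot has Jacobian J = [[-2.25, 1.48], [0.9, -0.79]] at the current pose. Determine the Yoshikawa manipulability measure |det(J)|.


det(J) = -2.25*-0.79 - (1.48)*(0.9) = 0.4455
|det(J)| = 0.4455

0.4455


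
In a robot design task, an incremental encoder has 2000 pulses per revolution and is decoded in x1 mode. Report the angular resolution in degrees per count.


resolution = 360 / (PPR * 1) = 360 / 2000 = 0.1800

0.1800 degrees


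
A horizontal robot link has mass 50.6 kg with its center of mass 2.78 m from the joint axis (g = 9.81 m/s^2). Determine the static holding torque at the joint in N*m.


tau = m*g*L = 50.6 * 9.81 * 2.78 = 1379.9531

1379.9531 N*m


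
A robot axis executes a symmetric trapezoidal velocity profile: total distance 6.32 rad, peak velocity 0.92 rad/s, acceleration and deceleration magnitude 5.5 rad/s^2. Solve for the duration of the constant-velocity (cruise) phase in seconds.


t_acc = v/a = 0.167273 s, d_acc = v^2/(2a) = 0.076945 rad each
d_cruise = 6.32 - 2*0.076945 = 6.166110 rad
t_cruise = d_cruise/v = 6.166110/0.92 = 6.7023

6.7023 s


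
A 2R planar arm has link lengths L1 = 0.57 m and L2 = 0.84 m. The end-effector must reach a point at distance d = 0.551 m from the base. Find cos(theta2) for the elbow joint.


cos(th2) = (d^2 - L1^2 - L2^2)/(2*L1*L2) = (0.551^2 - 0.57^2 - 0.84^2)/(2*0.57*0.84) = -0.7591

-0.7591


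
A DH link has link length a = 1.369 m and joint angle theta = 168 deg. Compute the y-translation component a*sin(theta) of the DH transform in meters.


a*sin(theta) = 1.369*sin(168 deg) = 0.2846

0.2846 m


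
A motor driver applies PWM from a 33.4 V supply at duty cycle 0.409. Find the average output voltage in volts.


V_avg = V_supply * D = 33.4*0.409 = 13.6606

13.6606 V


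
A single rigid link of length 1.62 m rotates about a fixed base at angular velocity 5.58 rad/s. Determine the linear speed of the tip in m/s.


v = L*omega = 1.62 * 5.58 = 9.0396

9.0396 m/s


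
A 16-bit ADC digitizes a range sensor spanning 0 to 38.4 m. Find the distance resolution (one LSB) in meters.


res = range / 2^n = 38.4/2^16 = 38.4/65536 = 5.8594e-04

5.8594e-04 m


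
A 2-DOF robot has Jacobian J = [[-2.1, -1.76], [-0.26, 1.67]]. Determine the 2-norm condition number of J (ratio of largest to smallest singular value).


JJ^T eigenvalues: trace(JJ^T) = 10.3641, det(JJ^T) = det(J)^2 = 15.71805316
s_max^2 = (10.3641 + sqrt(44.54235617))/2 = 8.51905300
s_min^2 = (10.3641 - sqrt(44.54235617))/2 = 1.84504700
kappa = s_max/s_min = sqrt(8.51905300/1.84504700) = 2.1488

2.1488


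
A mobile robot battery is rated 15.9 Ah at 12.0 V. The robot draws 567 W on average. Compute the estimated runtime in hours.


E = 15.9*12.0 = 190.8000 Wh
t = E/P = 190.8000/567 = 0.3365

0.3365 hours


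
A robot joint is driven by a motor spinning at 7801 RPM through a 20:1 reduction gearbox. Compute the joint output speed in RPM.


omega_joint = omega_motor / N = 7801 / 20 = 390.0500

390.0500 RPM


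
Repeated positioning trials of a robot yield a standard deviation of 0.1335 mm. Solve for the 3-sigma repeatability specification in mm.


repeatability = 3*sigma = 3*0.1335 = 0.4005

0.4005 mm


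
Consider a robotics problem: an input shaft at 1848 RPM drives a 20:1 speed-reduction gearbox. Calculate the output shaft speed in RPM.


omega_out = omega_in / N = 1848 / 20 = 92.4000

92.4000 RPM


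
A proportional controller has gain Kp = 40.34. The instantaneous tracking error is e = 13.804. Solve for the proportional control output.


u_P = Kp * e = 40.34 * 13.804 = 556.8534

556.8534


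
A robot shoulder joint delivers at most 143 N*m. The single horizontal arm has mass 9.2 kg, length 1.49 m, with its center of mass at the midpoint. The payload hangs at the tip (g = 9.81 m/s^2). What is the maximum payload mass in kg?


tau_arm = m_arm*g*(L/2) = 9.2*9.81*1.49/2 = 67.2377 N*m
tau_payload = tau_max - tau_arm = 143 - 67.2377 = 75.7623
m_payload = tau_payload / (g*L) = 75.7623 / (9.81*1.49) = 5.1832

5.1832 kg


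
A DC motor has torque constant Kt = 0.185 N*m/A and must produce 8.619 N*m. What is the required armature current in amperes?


I = tau / Kt = 8.619/0.185 = 46.5892

46.5892 A


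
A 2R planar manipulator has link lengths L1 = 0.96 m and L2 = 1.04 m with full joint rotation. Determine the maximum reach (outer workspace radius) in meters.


r_max = L1 + L2 = 0.96 + 1.04 = 2.0000

2.0000 m


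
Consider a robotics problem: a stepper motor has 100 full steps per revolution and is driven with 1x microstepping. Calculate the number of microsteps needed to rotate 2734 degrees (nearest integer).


step_size = 360/(100*1) = 360/100 = 3.600000 deg
n = 2734/(360/100) = 2734*100/360 = 759.4444 -> 759

759 steps


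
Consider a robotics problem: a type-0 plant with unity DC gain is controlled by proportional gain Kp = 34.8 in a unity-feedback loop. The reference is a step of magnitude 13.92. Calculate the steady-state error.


e_ss = R/(1 + Kp) = 13.92/(1 + 34.8) = 13.92/35.8000 = 0.3888

0.3888


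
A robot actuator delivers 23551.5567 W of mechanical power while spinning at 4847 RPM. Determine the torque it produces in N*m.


omega = 4847 * 2*pi/60 = 507.576653 rad/s
tau = P / omega = 23551.5567 / 507.576653 = 46.4000

46.4000 N*m


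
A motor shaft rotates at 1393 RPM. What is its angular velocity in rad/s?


omega = 1393 * 2*pi/60 = 145.8746

145.8746 rad/s


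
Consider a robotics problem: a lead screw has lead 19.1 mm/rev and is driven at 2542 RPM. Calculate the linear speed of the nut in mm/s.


v = lead * (RPM/60) = 19.1*2542/60 = 809.2033

809.2033 mm/s


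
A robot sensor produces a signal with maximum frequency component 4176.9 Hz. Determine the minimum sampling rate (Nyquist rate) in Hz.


f_s,min = 2*f_max = 2*4176.9 = 8353.8000

8353.8000 Hz


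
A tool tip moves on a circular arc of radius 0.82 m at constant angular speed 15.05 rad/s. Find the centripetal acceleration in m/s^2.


a_c = omega^2 * r = 15.05^2 * 0.82 = 185.7321

185.7321 m/s^2


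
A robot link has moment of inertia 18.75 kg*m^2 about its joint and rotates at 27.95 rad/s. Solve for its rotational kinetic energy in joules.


KE = (1/2)*I*omega^2 = 0.5*18.75*27.95^2 = 7323.7734

7323.7734 J


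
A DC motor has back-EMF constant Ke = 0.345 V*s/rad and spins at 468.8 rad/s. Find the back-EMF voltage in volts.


V_emf = Ke * omega = 0.345*468.8 = 161.7360

161.7360 V


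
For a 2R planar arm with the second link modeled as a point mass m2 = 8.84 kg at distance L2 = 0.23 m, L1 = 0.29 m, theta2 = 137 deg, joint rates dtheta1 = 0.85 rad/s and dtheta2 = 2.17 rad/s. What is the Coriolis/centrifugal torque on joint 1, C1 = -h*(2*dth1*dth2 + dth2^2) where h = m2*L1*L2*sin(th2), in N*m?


h = m2*L1*L2*sin(th2) = 8.84*0.29*0.23*sin(137 deg) = 0.402125
C1 = -h*(2*0.85*2.17 + 2.17^2) = -0.402125*8.3979 = -3.3770

-3.3770 N*m


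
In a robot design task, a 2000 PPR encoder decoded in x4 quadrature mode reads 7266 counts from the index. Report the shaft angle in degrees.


angle = counts * 360 / (PPR*4) = 7266 * 360 / 8000 = 326.9700

326.9700 degrees


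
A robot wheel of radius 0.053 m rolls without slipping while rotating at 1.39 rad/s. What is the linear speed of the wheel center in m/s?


v = omega * r = 1.39 * 0.053 = 0.0737

0.0737 m/s


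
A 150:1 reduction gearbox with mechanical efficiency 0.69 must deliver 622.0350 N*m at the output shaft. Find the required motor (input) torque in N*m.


tau_in = tau_out / (N * eta) = 622.0350 / (150 * 0.69) = 6.0100

6.0100 N*m


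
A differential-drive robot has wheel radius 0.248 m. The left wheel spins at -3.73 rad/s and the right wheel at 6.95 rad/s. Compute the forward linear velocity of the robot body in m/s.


v = r*(wR + wL)/2 = 0.248*(6.95 + -3.73)/2 = 0.3993

0.3993 m/s


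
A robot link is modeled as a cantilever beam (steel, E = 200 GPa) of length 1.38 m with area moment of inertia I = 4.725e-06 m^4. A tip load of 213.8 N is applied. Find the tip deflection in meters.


delta = F*L^3/(3*E*I) = 213.8*1.38^3/(3*2.000e+11*4.725e-06)
      = 561.8817936/2835000 = 1.9819e-04

1.9819e-04 m


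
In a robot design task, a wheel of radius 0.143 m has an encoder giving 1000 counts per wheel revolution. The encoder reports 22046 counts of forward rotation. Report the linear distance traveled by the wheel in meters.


revs = 22046/1000 = 22.046000
d = revs * 2*pi*r = 22.046000 * 2*pi*0.143 = 19.8082

19.8082 m


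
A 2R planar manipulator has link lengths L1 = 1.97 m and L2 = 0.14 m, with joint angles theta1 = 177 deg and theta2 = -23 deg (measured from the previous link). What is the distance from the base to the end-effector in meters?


x = L1*cos(th1) + L2*cos(th1+th2) = -2.093131
y = L1*sin(th1) + L2*sin(th1+th2) = 0.164474
d = sqrt(x^2 + y^2) = sqrt(4.381197 + 0.027052) = 2.0996

2.0996 m


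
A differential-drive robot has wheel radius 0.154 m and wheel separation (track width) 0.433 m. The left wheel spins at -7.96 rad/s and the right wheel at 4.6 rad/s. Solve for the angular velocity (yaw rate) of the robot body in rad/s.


omega = r*(wR - wL)/L = 0.154*(4.6 - (-7.96))/0.433 = 4.4671

4.4671 rad/s


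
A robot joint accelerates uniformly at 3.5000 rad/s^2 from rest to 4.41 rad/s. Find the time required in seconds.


t = delta_omega / alpha = 4.41 / 3.5000 = 1.2600

1.2600 s


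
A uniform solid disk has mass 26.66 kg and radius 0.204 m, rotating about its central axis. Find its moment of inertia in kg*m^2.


I = (1/2)*m*R^2 = 0.5*26.66*0.204^2 = 0.5547

0.5547 kg*m^2


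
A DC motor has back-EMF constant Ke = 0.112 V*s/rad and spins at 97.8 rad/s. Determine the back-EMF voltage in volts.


V_emf = Ke * omega = 0.112*97.8 = 10.9536

10.9536 V


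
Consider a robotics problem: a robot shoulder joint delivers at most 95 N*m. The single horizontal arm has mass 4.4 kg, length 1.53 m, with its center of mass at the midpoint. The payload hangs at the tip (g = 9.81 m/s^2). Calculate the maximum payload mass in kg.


tau_arm = m_arm*g*(L/2) = 4.4*9.81*1.53/2 = 33.0205 N*m
tau_payload = tau_max - tau_arm = 95 - 33.0205 = 61.9795
m_payload = tau_payload / (g*L) = 61.9795 / (9.81*1.53) = 4.1294

4.1294 kg


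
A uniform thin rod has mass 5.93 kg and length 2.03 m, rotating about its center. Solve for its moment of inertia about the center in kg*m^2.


I = (1/12)*m*L^2 = (1/12)*5.93*2.03^2 = 2.0364

2.0364 kg*m^2


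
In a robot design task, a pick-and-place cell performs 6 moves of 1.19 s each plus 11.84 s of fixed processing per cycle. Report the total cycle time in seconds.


T = 6*1.19 + 11.84 = 18.9800

18.9800 s


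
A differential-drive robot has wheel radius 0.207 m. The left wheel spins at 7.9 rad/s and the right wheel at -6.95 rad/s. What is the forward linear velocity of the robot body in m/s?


v = r*(wR + wL)/2 = 0.207*(-6.95 + 7.9)/2 = 0.0983

0.0983 m/s


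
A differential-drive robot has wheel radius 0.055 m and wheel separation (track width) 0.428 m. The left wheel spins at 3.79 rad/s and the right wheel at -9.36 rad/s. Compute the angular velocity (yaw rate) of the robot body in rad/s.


omega = r*(wR - wL)/L = 0.055*(-9.36 - (3.79))/0.428 = -1.6898

-1.6898 rad/s


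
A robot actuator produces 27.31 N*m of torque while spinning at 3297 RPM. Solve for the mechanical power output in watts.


omega = 3297 * 2*pi/60 = 345.261033 rad/s
P = tau * omega = 27.31 * 345.261033 = 9429.0788

9429.0788 W


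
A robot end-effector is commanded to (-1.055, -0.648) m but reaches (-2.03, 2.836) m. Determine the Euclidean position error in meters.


dx = -2.03 - (-1.055) = -0.9750, dy = 2.836 - (-0.648) = 3.4840
err = sqrt(0.950625 + 12.138256) = 3.6179

3.6179 m


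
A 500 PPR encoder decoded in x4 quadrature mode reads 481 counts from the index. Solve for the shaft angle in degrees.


angle = counts * 360 / (PPR*4) = 481 * 360 / 2000 = 86.5800

86.5800 degrees


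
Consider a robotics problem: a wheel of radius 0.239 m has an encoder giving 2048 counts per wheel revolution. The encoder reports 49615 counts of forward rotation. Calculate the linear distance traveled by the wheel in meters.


revs = 49615/2048 = 24.226074
d = revs * 2*pi*r = 24.226074 * 2*pi*0.239 = 36.3798

36.3798 m


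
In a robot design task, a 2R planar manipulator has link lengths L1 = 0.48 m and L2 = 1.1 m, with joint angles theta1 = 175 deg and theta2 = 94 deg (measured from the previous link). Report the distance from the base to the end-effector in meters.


x = L1*cos(th1) + L2*cos(th1+th2) = -0.497371
y = L1*sin(th1) + L2*sin(th1+th2) = -1.057998
d = sqrt(x^2 + y^2) = sqrt(0.247378 + 1.119360) = 1.1691

1.1691 m


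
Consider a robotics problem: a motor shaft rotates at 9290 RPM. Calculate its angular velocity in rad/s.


omega = 9290 * 2*pi/60 = 972.8465

972.8465 rad/s


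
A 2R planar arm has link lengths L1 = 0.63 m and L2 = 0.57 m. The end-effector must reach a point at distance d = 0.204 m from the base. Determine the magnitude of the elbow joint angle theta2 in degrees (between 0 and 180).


cos(th2) = (d^2 - L1^2 - L2^2)/(2*L1*L2) = (0.204^2 - 0.63^2 - 0.57^2)/(2*0.63*0.57) = -0.94706767
th2 = acos(-0.94706767) = 161.2745 deg

161.2745 degrees


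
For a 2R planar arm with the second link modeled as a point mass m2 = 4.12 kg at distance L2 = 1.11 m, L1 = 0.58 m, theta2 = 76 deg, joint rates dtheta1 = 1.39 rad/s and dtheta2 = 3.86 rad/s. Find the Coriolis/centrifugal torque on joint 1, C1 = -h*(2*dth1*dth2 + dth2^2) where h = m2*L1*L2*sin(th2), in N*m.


h = m2*L1*L2*sin(th2) = 4.12*0.58*1.11*sin(76 deg) = 2.573667
C1 = -h*(2*1.39*3.86 + 3.86^2) = -2.573667*25.6304 = -65.9641

-65.9641 N*m


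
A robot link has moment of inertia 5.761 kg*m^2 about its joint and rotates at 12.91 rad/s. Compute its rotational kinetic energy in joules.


KE = (1/2)*I*omega^2 = 0.5*5.761*12.91^2 = 480.0875

480.0875 J


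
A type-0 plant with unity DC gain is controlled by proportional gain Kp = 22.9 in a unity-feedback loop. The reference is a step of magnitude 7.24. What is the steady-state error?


e_ss = R/(1 + Kp) = 7.24/(1 + 22.9) = 7.24/23.9000 = 0.3029

0.3029


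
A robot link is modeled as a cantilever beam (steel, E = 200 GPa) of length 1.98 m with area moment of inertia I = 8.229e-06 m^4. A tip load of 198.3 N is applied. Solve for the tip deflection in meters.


delta = F*L^3/(3*E*I) = 198.3*1.98^3/(3*2.000e+11*8.229e-06)
      = 1539.2823336/4937400 = 3.1176e-04

3.1176e-04 m


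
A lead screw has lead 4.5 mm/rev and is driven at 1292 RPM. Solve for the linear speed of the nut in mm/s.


v = lead * (RPM/60) = 4.5*1292/60 = 96.9000

96.9000 mm/s


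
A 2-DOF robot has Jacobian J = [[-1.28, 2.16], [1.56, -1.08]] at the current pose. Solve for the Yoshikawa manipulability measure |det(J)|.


det(J) = -1.28*-1.08 - (2.16)*(1.56) = -1.9872
|det(J)| = 1.9872

1.9872


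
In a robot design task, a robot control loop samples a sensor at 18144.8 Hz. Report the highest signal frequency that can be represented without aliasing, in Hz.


f_max = f_s/2 = 18144.8/2 = 9072.4000

9072.4000 Hz


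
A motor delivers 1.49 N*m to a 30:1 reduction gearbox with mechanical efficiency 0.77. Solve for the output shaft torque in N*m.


tau_out = tau_in * N * eta = 1.49 * 30 * 0.77 = 34.4190

34.4190 N*m


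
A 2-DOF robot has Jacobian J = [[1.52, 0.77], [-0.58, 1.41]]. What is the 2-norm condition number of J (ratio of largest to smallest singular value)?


JJ^T eigenvalues: trace(JJ^T) = 5.2278, det(JJ^T) = det(J)^2 = 6.70706404
s_max^2 = (5.2278 + sqrt(0.50163668))/2 = 2.96803157
s_min^2 = (5.2278 - sqrt(0.50163668))/2 = 2.25976843
kappa = s_max/s_min = sqrt(2.96803157/2.25976843) = 1.1460

1.1460


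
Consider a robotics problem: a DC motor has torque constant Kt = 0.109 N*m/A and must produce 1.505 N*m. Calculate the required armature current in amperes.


I = tau / Kt = 1.505/0.109 = 13.8073

13.8073 A


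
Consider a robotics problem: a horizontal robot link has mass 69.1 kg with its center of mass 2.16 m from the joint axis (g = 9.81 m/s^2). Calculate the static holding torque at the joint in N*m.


tau = m*g*L = 69.1 * 9.81 * 2.16 = 1464.2014

1464.2014 N*m


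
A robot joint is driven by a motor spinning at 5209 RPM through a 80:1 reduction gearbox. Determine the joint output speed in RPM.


omega_joint = omega_motor / N = 5209 / 80 = 65.1125

65.1125 RPM


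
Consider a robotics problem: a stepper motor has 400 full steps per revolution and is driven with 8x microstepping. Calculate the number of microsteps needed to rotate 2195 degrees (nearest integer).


step_size = 360/(400*8) = 360/3200 = 0.112500 deg
n = 2195/(360/3200) = 2195*3200/360 = 19511.1111 -> 19511

19511 steps


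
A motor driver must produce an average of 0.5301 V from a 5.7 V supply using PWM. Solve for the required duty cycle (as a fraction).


D = V_avg/V_supply = 0.5301/5.7 = 0.0930

0.0930
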